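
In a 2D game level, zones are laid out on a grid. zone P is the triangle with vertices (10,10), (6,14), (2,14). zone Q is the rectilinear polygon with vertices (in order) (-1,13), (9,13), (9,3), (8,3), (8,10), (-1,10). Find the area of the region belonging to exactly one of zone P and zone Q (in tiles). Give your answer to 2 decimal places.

36.50

|zone P| = 8, |zone Q| = 37, |zone P∩zone Q| = 4.25.
|zone P △ zone Q| = |zone P| + |zone Q| − 2·|zone P∩zone Q| = 8 + 37 − 8.5 = 36.50.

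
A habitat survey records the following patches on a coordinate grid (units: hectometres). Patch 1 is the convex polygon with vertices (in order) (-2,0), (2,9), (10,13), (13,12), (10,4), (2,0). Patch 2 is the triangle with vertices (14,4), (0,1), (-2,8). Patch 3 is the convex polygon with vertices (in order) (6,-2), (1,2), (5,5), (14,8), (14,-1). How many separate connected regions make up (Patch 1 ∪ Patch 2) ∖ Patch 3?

(Patch 1 ∪ Patch 2) ∖ Patch 3 is a single connected region.

1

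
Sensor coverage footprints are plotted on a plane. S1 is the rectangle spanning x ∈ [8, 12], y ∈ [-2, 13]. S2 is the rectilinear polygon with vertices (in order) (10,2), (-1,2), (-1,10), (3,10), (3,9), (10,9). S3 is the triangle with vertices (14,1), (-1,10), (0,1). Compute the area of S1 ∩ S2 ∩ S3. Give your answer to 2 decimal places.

4.00

The intersection is the polygon with vertices (10,2), (8,2), (8,4.6), (10,3.4).
By the shoelace formula its area is 4.00.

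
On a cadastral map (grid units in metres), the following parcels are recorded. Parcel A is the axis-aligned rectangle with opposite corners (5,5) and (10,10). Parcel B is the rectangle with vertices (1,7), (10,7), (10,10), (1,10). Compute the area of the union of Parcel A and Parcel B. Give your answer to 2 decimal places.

By inclusion–exclusion:
Individual areas: |Parcel A| = 25, |Parcel B| = 27.
|Parcel A∩Parcel B|: x∈[5,10], y∈[7,10] → 5·3 = 15.
|Parcel A ∪ Parcel B| = 52 − 15 = 37.00.

37.00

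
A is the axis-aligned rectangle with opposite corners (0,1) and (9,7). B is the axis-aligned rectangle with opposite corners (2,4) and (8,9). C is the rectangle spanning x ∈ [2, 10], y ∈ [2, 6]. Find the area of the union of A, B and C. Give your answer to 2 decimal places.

By inclusion–exclusion:
Individual areas: |A| = 54, |B| = 30, |C| = 32.
|A∩B|: x∈[2,8], y∈[4,7] → 6·3 = 18.
|A∩C|: x∈[2,9], y∈[2,6] → 7·4 = 28.
|B∩C|: x∈[2,8], y∈[4,6] → 6·2 = 12.
|A∩B∩C| = 12.
|A ∪ B ∪ C| = 116 − 58 + 12 = 70.00.

70.00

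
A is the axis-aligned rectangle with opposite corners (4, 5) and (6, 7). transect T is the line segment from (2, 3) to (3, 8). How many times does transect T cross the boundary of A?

0

The segment lies entirely outside A and never meets its boundary.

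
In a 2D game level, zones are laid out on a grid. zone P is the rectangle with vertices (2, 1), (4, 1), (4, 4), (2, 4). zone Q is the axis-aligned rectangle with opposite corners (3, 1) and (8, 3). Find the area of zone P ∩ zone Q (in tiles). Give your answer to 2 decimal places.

2.00

|zone P∩zone Q|: x∈[3,4], y∈[1,3] → 1·2 = 2.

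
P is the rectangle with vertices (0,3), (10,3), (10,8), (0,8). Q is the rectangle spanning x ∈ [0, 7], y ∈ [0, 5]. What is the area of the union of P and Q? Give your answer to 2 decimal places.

By inclusion–exclusion:
Individual areas: |P| = 50, |Q| = 35.
|P∩Q|: x∈[0,7], y∈[3,5] → 7·2 = 14.
|P ∪ Q| = 85 − 14 = 71.00.

71.00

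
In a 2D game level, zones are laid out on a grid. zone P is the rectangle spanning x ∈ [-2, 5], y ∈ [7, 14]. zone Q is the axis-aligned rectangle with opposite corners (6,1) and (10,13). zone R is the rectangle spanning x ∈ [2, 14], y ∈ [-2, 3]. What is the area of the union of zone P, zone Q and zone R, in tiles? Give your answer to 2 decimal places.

By inclusion–exclusion:
Individual areas: |zone P| = 49, |zone Q| = 48, |zone R| = 60.
|zone P∩zone Q| = 0 (no overlap).
|zone P∩zone R| = 0 (no overlap).
|zone Q∩zone R|: x∈[6,10], y∈[1,3] → 4·2 = 8.
|zone P∩zone Q∩zone R| = 0.
|zone P ∪ zone Q ∪ zone R| = 157 − 8 + 0 = 149.00.

149.00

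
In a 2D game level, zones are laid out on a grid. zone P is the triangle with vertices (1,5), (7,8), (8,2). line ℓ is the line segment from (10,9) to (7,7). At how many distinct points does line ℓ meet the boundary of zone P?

1

The segment meets the boundary at (7.15,7.1).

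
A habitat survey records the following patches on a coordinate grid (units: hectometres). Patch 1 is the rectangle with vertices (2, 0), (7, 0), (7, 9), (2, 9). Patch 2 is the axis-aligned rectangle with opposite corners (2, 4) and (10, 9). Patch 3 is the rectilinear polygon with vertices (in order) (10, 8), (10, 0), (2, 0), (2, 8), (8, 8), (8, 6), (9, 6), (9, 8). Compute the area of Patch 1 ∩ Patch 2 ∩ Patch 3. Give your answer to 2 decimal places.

The intersection is the polygon with vertices (2,4), (2,8), (7,8), (7,4).
By the shoelace formula its area is 20.00.

20.00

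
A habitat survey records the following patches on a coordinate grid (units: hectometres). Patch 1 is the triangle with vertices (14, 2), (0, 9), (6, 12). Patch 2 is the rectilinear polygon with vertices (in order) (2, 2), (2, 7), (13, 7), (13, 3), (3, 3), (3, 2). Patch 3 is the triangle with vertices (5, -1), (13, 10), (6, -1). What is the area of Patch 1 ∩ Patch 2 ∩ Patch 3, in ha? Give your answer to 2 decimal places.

The intersection is the polygon with vertices (10.608,6.24), (9.379,4.31), (9,4.5), (10.429,6.464).
By the shoelace formula its area is 0.82.

0.82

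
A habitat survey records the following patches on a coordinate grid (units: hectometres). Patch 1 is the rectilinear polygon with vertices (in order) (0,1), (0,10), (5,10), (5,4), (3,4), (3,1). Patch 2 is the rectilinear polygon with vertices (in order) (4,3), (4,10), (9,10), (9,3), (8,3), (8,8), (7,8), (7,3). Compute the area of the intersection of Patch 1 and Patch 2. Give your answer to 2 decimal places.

6.00

The intersection is the polygon with vertices (5,10), (5,4), (4,4), (4,10).
By the shoelace formula its area is 6.00.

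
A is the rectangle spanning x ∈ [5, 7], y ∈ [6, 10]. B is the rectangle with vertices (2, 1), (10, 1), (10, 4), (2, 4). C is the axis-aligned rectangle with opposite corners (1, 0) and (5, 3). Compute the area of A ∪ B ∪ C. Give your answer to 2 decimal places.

38.00

By inclusion–exclusion:
Individual areas: |A| = 8, |B| = 24, |C| = 12.
|A∩B| = 0 (no overlap).
|A∩C| = 0 (no overlap).
|B∩C|: x∈[2,5], y∈[1,3] → 3·2 = 6.
|A∩B∩C| = 0.
|A ∪ B ∪ C| = 44 − 6 + 0 = 38.00.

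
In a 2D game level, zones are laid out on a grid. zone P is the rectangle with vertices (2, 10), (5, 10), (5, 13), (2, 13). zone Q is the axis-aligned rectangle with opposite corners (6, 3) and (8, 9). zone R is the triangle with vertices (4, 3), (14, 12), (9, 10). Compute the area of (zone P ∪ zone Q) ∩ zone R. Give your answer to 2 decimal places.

The region (zone P ∪ zone Q) ∩ zone R is the polygon with vertices (8,6.6), (6,4.8), (6,5.8), (8,8.6).
By the shoelace formula its area is 3.00.

3.00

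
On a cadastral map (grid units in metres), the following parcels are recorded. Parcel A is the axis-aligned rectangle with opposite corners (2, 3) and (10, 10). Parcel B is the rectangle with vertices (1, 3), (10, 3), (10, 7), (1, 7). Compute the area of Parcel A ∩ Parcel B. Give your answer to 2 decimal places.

|Parcel A∩Parcel B|: x∈[2,10], y∈[3,7] → 8·4 = 32.

32.00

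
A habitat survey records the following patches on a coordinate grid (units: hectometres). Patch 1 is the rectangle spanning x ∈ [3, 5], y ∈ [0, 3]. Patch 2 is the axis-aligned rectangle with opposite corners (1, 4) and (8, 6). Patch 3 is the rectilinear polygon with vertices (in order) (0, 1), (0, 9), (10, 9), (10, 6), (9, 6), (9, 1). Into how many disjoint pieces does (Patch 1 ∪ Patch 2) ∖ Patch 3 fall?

1

(Patch 1 ∪ Patch 2) ∖ Patch 3 is a single connected region.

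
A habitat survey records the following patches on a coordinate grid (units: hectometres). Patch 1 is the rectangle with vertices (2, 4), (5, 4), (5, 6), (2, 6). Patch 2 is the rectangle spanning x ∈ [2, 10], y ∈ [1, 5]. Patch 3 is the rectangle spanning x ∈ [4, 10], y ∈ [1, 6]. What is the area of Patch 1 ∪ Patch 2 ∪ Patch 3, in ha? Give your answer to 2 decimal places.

By inclusion–exclusion:
Individual areas: |Patch 1| = 6, |Patch 2| = 32, |Patch 3| = 30.
|Patch 1∩Patch 2|: x∈[2,5], y∈[4,5] → 3·1 = 3.
|Patch 1∩Patch 3|: x∈[4,5], y∈[4,6] → 1·2 = 2.
|Patch 2∩Patch 3|: x∈[4,10], y∈[1,5] → 6·4 = 24.
|Patch 1∩Patch 2∩Patch 3| = 1.
|Patch 1 ∪ Patch 2 ∪ Patch 3| = 68 − 29 + 1 = 40.00.

40.00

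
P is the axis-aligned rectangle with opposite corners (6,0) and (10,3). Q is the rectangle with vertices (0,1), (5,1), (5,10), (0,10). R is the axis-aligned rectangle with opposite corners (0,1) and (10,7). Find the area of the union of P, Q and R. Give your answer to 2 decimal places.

79.00

By inclusion–exclusion:
Individual areas: |P| = 12, |Q| = 45, |R| = 60.
|P∩Q| = 0 (no overlap).
|P∩R|: x∈[6,10], y∈[1,3] → 4·2 = 8.
|Q∩R|: x∈[0,5], y∈[1,7] → 5·6 = 30.
|P∩Q∩R| = 0.
|P ∪ Q ∪ R| = 117 − 38 + 0 = 79.00.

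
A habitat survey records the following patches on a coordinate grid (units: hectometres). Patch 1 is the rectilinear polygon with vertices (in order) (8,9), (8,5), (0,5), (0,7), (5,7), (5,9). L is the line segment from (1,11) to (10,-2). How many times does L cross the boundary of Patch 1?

The segment meets the boundary at (5.154,5), (3.769,7).

2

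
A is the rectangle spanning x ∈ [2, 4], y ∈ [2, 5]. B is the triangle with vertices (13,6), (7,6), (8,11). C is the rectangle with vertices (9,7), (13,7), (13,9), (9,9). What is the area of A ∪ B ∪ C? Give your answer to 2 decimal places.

25.00

By inclusion–exclusion:
Individual areas: |A| = 6, |B| = 15, |C| = 8.
|A∩B| = 0.
|A∩C| = 0 (no overlap).
|B∩C| = 4.
|A∩B∩C| = 0.
|A ∪ B ∪ C| = 29 − 4 + 0 = 25.00.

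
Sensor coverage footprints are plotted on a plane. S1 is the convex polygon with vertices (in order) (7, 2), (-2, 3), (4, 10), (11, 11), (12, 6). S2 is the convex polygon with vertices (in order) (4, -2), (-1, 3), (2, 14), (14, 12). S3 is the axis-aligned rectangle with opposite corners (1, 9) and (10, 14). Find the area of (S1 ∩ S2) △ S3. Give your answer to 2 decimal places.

96.87

|S1 ∩ S2| = 69.8687.
|(S1 ∩ S2) ∩ S3| = 9.
|(S1 ∩ S2) △ S3| = 69.8687 + 45 − 18 = 96.87.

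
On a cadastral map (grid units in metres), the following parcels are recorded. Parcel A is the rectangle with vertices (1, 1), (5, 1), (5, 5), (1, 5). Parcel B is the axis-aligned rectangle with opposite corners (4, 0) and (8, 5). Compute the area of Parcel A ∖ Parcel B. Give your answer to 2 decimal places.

12.00

|Parcel A∩Parcel B|: x∈[4,5], y∈[1,5] → 1·4 = 4.
|Parcel A| = 16.
|Parcel A ∖ Parcel B| = |Parcel A| − |Parcel A∩Parcel B| = 16 − 4 = 12.00.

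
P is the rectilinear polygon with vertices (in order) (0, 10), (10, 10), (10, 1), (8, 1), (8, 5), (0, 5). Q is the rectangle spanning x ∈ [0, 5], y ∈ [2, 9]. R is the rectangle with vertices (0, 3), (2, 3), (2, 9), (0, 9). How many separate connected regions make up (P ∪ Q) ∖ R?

(P ∪ Q) ∖ R is a single connected region.

1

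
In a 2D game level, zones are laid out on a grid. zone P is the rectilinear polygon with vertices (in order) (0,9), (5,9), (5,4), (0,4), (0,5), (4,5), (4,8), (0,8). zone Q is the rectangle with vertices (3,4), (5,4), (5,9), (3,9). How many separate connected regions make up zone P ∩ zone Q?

zone P ∩ zone Q is a single connected region.

1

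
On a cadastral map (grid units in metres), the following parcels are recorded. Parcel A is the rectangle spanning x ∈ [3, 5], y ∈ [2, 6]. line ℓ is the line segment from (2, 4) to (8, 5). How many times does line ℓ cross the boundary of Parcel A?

The segment meets the boundary at (5,4.5), (3,4.167).

2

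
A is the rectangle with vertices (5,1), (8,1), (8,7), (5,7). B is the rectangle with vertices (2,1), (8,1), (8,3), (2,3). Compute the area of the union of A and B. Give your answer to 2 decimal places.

24.00

By inclusion–exclusion:
Individual areas: |A| = 18, |B| = 12.
|A∩B|: x∈[5,8], y∈[1,3] → 3·2 = 6.
|A ∪ B| = 30 − 6 = 24.00.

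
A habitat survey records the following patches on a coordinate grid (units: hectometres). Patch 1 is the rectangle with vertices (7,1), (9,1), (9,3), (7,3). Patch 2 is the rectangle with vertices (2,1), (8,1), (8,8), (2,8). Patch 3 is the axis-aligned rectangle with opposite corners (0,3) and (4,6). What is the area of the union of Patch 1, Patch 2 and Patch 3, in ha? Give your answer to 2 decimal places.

By inclusion–exclusion:
Individual areas: |Patch 1| = 4, |Patch 2| = 42, |Patch 3| = 12.
|Patch 1∩Patch 2|: x∈[7,8], y∈[1,3] → 1·2 = 2.
|Patch 1∩Patch 3| = 0 (no overlap).
|Patch 2∩Patch 3|: x∈[2,4], y∈[3,6] → 2·3 = 6.
|Patch 1∩Patch 2∩Patch 3| = 0.
|Patch 1 ∪ Patch 2 ∪ Patch 3| = 58 − 8 + 0 = 50.00.

50.00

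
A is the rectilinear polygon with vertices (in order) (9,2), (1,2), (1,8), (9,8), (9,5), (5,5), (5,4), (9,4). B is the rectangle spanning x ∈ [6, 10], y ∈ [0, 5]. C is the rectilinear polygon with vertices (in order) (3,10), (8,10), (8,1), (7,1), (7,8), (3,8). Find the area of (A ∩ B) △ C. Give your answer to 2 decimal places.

|A ∩ B| = 6.
|(A ∩ B) ∩ C| = 2.
|(A ∩ B) △ C| = 6 + 17 − 4 = 19.00.

19.00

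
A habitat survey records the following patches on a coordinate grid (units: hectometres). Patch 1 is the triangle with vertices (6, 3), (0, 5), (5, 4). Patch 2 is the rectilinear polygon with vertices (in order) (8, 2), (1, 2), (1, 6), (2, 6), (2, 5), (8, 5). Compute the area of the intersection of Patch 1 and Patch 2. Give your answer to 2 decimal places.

The intersection is the polygon with vertices (1,4.667), (1,4.8), (5,4), (6,3).
By the shoelace formula its area is 1.93.

1.93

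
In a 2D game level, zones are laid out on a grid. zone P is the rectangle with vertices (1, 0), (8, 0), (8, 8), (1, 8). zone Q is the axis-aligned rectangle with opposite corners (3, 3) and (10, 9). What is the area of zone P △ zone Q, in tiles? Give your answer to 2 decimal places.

|zone P∩zone Q|: x∈[3,8], y∈[3,8] → 5·5 = 25.
|zone P △ zone Q| = |zone P| + |zone Q| − 2·|zone P∩zone Q| = 56 + 42 − 50 = 48.00.

48.00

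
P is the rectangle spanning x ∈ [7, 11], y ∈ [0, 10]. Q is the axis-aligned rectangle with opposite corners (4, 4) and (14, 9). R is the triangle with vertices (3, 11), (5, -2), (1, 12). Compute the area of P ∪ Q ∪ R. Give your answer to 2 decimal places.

81.98

By inclusion–exclusion:
Individual areas: |P| = 40, |Q| = 50, |R| = 12.
|P∩Q|: x∈[7,11], y∈[4,9] → 4·5 = 20.
|P∩R| = 0.
|Q∩R| = 0.0192.
|P∩Q∩R| = 0.
|P ∪ Q ∪ R| = 102 − 20.0192 + 0 = 81.98.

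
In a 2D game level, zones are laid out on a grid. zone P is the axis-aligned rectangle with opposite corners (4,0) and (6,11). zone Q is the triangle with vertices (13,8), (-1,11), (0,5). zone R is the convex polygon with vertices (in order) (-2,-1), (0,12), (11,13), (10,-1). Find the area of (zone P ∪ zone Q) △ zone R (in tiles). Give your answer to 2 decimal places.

|zone P ∪ zone Q| = 55.3791.
|(zone P ∪ zone Q) ∩ zone R| = 53.0983.
|(zone P ∪ zone Q) △ zone R| = 55.3791 + 154.5 − 106.1966 = 103.68.

103.68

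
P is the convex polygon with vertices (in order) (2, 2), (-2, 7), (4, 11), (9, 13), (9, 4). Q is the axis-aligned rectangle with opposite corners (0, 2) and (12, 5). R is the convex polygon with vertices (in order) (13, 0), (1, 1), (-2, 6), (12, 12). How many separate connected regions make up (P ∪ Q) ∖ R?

2

(P ∪ Q) ∖ R splits into 2 disjoint pieces (area 21.7736, area 0.1333).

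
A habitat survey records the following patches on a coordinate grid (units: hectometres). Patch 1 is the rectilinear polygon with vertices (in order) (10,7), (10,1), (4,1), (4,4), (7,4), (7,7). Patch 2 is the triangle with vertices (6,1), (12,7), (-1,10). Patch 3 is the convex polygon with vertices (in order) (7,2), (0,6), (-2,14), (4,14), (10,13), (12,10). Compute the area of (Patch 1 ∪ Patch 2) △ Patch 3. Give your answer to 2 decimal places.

|Patch 1 ∪ Patch 2| = 58.5714.
|(Patch 1 ∪ Patch 2) ∩ Patch 3| = 40.4437.
|(Patch 1 ∪ Patch 2) △ Patch 3| = 58.5714 + 110 − 80.8874 = 87.68.

87.68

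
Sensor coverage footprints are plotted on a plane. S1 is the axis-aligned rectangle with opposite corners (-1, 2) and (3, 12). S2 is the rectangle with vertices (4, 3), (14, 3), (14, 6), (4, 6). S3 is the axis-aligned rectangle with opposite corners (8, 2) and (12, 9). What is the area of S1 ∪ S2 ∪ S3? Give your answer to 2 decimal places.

86.00

By inclusion–exclusion:
Individual areas: |S1| = 40, |S2| = 30, |S3| = 28.
|S1∩S2| = 0 (no overlap).
|S1∩S3| = 0 (no overlap).
|S2∩S3|: x∈[8,12], y∈[3,6] → 4·3 = 12.
|S1∩S2∩S3| = 0.
|S1 ∪ S2 ∪ S3| = 98 − 12 + 0 = 86.00.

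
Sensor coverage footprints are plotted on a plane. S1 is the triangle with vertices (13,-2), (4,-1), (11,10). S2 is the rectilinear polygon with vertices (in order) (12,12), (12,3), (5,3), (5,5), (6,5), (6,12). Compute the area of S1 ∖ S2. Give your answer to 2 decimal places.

|S1| = 53, |S1∩S2| = 19.5909.
|S1 ∖ S2| = |S1| − |S1∩S2| = 53 − 19.5909 = 33.41.

33.41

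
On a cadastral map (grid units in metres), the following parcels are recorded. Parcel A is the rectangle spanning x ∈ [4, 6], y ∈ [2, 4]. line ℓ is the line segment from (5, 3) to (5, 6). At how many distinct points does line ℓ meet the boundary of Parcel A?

1

The segment meets the boundary at (5,4).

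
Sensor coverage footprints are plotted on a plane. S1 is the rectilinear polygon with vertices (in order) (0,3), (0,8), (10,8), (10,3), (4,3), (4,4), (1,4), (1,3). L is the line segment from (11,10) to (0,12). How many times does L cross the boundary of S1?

0

The segment lies entirely outside S1 and never meets its boundary.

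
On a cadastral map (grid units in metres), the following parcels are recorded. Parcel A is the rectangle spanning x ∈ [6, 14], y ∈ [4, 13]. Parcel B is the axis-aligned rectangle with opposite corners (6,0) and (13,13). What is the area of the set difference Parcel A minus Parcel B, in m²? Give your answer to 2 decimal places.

|Parcel A∩Parcel B|: x∈[6,13], y∈[4,13] → 7·9 = 63.
|Parcel A| = 72.
|Parcel A ∖ Parcel B| = |Parcel A| − |Parcel A∩Parcel B| = 72 − 63 = 9.00.

9.00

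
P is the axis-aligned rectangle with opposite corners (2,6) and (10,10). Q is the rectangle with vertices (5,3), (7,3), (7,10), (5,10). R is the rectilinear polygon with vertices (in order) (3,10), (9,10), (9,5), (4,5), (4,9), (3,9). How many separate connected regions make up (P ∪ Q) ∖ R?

3

(P ∪ Q) ∖ R splits into 3 disjoint pieces (area 4, area 4, area 7).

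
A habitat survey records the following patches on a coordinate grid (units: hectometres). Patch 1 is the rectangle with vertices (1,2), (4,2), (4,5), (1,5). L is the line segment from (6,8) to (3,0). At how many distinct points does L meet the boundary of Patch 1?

The segment meets the boundary at (3.75,2), (4,2.667).

2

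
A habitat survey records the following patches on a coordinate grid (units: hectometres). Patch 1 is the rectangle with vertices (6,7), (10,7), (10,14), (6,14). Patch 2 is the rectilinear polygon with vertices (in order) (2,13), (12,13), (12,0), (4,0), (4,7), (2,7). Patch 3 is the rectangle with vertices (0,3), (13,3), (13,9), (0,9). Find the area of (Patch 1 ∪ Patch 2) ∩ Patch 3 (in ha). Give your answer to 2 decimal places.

52.00

The region (Patch 1 ∪ Patch 2) ∩ Patch 3 is the polygon with vertices (12,3), (4,3), (4,7), (2,7), (2,9), (12,9).
By the shoelace formula its area is 52.00.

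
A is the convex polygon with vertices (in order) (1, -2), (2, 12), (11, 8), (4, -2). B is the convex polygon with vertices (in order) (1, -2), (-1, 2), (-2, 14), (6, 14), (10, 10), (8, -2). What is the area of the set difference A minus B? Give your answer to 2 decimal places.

2.03

|A| = 80, |A∩B| = 77.9655.
|A ∖ B| = |A| − |A∩B| = 80 − 77.9655 = 2.03.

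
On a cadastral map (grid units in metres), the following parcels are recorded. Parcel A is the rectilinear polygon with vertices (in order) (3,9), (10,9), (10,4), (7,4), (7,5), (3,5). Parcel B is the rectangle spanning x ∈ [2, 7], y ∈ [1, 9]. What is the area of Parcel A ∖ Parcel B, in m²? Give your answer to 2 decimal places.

|Parcel A| = 31, |Parcel A∩Parcel B| = 16.
|Parcel A ∖ Parcel B| = |Parcel A| − |Parcel A∩Parcel B| = 31 − 16 = 15.00.

15.00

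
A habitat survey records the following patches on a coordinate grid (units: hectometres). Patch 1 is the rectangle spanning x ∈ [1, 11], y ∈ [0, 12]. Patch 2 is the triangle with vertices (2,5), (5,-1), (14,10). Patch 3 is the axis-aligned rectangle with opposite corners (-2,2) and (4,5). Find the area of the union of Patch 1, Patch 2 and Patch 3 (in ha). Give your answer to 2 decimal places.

By inclusion–exclusion:
Individual areas: |Patch 1| = 120, |Patch 2| = 43.5, |Patch 3| = 18.
|Patch 1∩Patch 2| = 39.2159.
|Patch 1∩Patch 3|: x∈[1,4], y∈[2,5] → 3·3 = 9.
|Patch 2∩Patch 3| = 3.75.
|Patch 1∩Patch 2∩Patch 3| = 3.75.
|Patch 1 ∪ Patch 2 ∪ Patch 3| = 181.5 − 51.9659 + 3.75 = 133.28.

133.28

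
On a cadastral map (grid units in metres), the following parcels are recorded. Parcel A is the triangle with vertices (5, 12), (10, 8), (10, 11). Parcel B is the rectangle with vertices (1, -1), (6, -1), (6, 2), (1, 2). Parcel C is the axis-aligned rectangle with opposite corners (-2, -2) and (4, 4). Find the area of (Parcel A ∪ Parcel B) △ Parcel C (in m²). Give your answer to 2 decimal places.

40.50

|Parcel A ∪ Parcel B| = 22.5.
|(Parcel A ∪ Parcel B) ∩ Parcel C| = 9.
|(Parcel A ∪ Parcel B) △ Parcel C| = 22.5 + 36 − 18 = 40.50.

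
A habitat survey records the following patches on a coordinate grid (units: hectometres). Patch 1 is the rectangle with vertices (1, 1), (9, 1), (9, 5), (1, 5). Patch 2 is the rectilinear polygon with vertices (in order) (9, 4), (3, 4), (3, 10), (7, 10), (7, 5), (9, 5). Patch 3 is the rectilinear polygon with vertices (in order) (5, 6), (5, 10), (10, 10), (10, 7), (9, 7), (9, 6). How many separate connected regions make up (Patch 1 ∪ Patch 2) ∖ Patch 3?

(Patch 1 ∪ Patch 2) ∖ Patch 3 is a single connected region.

1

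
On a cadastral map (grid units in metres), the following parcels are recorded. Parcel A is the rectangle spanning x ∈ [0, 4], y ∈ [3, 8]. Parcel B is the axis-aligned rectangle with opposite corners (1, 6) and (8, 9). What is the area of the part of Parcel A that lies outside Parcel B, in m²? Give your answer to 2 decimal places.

|Parcel A∩Parcel B|: x∈[1,4], y∈[6,8] → 3·2 = 6.
|Parcel A| = 20.
|Parcel A ∖ Parcel B| = |Parcel A| − |Parcel A∩Parcel B| = 20 − 6 = 14.00.

14.00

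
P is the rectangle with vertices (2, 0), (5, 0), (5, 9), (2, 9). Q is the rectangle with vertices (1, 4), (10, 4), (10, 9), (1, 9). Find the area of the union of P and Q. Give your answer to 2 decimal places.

57.00

By inclusion–exclusion:
Individual areas: |P| = 27, |Q| = 45.
|P∩Q|: x∈[2,5], y∈[4,9] → 3·5 = 15.
|P ∪ Q| = 72 − 15 = 57.00.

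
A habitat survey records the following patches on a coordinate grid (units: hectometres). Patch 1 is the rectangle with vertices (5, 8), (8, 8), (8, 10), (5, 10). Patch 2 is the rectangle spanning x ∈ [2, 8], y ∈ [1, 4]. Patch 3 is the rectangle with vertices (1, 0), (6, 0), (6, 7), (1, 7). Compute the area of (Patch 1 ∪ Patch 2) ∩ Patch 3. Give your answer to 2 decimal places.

The region (Patch 1 ∪ Patch 2) ∩ Patch 3 is the polygon with vertices (2,1), (2,4), (6,4), (6,1).
By the shoelace formula its area is 12.00.

12.00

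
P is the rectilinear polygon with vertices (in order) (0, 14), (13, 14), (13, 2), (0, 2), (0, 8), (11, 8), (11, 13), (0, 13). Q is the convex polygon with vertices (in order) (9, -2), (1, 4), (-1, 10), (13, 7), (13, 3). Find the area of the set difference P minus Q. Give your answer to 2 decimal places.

|P| = 101, |P∩Q| = 69.1.
|P ∖ Q| = |P| − |P∩Q| = 101 − 69.1 = 31.90.

31.90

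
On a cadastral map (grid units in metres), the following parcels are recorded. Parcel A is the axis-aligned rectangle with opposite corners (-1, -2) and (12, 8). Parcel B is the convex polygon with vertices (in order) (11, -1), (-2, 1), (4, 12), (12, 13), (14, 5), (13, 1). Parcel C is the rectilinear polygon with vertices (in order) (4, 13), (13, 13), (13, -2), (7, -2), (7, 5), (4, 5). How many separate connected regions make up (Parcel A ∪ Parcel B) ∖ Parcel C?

(Parcel A ∪ Parcel B) ∖ Parcel C splits into 2 disjoint pieces (area 76.3572, area 4).

2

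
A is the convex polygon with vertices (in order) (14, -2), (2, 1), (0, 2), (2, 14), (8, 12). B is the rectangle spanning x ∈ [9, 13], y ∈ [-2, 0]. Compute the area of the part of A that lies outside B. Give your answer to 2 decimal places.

122.00

|A| = 127, |A∩B| = 5.
|A ∖ B| = |A| − |A∩B| = 127 − 5 = 122.00.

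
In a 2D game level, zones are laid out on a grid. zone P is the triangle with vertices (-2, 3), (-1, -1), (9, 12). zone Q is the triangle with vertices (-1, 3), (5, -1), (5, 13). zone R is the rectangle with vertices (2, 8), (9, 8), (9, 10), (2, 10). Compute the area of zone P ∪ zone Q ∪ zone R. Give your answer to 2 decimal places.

59.53

By inclusion–exclusion:
Individual areas: |zone P| = 26.5, |zone Q| = 42, |zone R| = 14.
|zone P∩zone Q| = 15.7741.
|zone P∩zone R| = 2.7179.
|zone Q∩zone R| = 4.8.
|zone P∩zone Q∩zone R| = 0.3232.
|zone P ∪ zone Q ∪ zone R| = 82.5 − 23.292 + 0.3232 = 59.53.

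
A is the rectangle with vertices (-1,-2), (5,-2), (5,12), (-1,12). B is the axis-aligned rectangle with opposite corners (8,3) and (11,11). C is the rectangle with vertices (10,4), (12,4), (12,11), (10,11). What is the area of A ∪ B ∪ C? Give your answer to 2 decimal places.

115.00

By inclusion–exclusion:
Individual areas: |A| = 84, |B| = 24, |C| = 14.
|A∩B| = 0 (no overlap).
|A∩C| = 0 (no overlap).
|B∩C|: x∈[10,11], y∈[4,11] → 1·7 = 7.
|A∩B∩C| = 0.
|A ∪ B ∪ C| = 122 − 7 + 0 = 115.00.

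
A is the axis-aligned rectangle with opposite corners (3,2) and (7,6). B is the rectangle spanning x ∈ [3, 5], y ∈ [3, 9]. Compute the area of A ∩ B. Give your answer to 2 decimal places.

|A∩B|: x∈[3,5], y∈[3,6] → 2·3 = 6.

6.00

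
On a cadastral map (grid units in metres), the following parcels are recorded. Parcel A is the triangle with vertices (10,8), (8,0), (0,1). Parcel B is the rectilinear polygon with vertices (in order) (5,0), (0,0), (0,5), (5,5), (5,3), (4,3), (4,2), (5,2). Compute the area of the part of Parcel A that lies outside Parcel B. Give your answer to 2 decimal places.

23.69

|Parcel A| = 33, |Parcel A∩Parcel B| = 9.3125.
|Parcel A ∖ Parcel B| = |Parcel A| − |Parcel A∩Parcel B| = 33 − 9.3125 = 23.69.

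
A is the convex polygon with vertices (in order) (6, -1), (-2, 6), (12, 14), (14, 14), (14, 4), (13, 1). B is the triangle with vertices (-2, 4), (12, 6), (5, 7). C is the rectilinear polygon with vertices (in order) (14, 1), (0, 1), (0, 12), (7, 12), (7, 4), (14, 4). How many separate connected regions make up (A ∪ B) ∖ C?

3

(A ∪ B) ∖ C splits into 3 disjoint pieces (area 3.3235, area 62.8571, area 9.2857).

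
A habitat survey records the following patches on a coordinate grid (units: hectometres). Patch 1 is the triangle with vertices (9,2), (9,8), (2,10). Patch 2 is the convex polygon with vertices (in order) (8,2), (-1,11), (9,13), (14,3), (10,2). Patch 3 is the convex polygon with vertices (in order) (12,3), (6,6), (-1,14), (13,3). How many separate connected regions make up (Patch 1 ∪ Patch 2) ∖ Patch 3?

(Patch 1 ∪ Patch 2) ∖ Patch 3 is a single connected region.

1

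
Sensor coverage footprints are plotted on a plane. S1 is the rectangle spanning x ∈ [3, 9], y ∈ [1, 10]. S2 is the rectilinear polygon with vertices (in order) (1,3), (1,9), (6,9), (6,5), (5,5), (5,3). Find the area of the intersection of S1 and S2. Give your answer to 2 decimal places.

The intersection is the polygon with vertices (3,9), (6,9), (6,5), (5,5), (5,3), (3,3).
By the shoelace formula its area is 16.00.

16.00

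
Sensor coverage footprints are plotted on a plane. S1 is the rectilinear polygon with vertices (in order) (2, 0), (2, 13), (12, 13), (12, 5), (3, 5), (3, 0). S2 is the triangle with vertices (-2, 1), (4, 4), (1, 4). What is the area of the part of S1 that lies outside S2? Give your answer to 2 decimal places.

84.25

|S1| = 85, |S1∩S2| = 0.75.
|S1 ∖ S2| = |S1| − |S1∩S2| = 85 − 0.75 = 84.25.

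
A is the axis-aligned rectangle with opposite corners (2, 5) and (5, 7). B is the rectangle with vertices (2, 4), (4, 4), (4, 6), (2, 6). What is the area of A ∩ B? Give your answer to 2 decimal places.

2.00

|A∩B|: x∈[2,4], y∈[5,6] → 2·1 = 2.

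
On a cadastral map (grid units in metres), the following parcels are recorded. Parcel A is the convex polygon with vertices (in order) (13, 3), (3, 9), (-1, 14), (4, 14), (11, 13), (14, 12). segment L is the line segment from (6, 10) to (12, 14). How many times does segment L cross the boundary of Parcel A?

The segment meets the boundary at (10.588,13.059).

1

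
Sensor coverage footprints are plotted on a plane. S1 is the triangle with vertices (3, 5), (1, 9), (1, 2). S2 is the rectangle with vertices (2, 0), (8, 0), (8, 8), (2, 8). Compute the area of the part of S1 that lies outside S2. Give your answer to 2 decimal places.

|S1| = 7, |S1∩S2| = 1.75.
|S1 ∖ S2| = |S1| − |S1∩S2| = 7 − 1.75 = 5.25.

5.25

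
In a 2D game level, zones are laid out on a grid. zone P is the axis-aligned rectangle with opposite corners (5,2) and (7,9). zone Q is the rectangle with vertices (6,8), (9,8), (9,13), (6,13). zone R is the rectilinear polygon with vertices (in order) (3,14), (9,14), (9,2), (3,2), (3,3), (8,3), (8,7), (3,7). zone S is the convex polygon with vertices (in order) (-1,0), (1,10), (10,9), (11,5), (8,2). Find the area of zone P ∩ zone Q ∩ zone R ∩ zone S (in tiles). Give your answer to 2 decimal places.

1.00

The intersection is the polygon with vertices (6,8), (6,9), (7,9), (7,8).
By the shoelace formula its area is 1.00.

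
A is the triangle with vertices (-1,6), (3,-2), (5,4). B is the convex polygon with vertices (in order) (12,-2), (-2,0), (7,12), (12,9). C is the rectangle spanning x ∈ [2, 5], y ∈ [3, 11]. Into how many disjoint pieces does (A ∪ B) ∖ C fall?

1

(A ∪ B) ∖ C is a single connected region.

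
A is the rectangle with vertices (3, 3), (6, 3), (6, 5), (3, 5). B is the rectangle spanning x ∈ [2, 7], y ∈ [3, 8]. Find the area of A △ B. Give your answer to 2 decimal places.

19.00

|A∩B|: x∈[3,6], y∈[3,5] → 3·2 = 6.
|A △ B| = |A| + |B| − 2·|A∩B| = 6 + 25 − 12 = 19.00.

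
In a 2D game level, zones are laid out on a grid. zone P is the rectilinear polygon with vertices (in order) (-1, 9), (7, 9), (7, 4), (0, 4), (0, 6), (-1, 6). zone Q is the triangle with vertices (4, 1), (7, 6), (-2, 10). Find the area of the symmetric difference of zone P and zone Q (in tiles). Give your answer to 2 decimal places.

22.65

|zone P| = 38, |zone Q| = 28.5, |zone P∩zone Q| = 21.925.
|zone P △ zone Q| = |zone P| + |zone Q| − 2·|zone P∩zone Q| = 38 + 28.5 − 43.85 = 22.65.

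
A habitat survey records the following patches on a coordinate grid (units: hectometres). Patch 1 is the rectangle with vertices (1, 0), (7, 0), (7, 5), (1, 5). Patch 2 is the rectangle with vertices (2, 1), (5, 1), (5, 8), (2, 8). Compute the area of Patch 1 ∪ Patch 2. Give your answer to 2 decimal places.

By inclusion–exclusion:
Individual areas: |Patch 1| = 30, |Patch 2| = 21.
|Patch 1∩Patch 2|: x∈[2,5], y∈[1,5] → 3·4 = 12.
|Patch 1 ∪ Patch 2| = 51 − 12 = 39.00.

39.00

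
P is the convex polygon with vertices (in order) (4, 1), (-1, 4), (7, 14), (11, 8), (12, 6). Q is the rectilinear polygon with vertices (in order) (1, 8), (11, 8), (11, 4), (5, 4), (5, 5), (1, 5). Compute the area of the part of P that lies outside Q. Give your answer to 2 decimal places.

48.91

|P| = 82.5, |P∩Q| = 33.5875.
|P ∖ Q| = |P| − |P∩Q| = 82.5 − 33.5875 = 48.91.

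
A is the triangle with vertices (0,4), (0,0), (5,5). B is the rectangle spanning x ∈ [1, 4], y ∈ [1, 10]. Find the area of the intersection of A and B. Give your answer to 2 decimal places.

6.00

The intersection is the polygon with vertices (1,1), (1,4.2), (4,4.8), (4,4).
By the shoelace formula its area is 6.00.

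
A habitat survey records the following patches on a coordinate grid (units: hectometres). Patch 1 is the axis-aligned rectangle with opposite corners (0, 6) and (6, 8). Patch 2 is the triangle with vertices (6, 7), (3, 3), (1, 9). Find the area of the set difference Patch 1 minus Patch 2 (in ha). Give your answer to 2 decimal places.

4.96

|Patch 1| = 12, |Patch 1∩Patch 2| = 7.0417.
|Patch 1 ∖ Patch 2| = |Patch 1| − |Patch 1∩Patch 2| = 12 − 7.0417 = 4.96.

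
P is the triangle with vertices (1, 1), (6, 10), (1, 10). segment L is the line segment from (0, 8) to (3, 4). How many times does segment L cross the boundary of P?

2

The segment meets the boundary at (2.809,4.255), (1,6.667).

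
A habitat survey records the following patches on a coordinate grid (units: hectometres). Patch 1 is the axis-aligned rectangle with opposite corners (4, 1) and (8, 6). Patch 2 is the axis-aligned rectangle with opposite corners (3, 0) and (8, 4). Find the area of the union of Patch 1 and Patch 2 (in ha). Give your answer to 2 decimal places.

28.00

By inclusion–exclusion:
Individual areas: |Patch 1| = 20, |Patch 2| = 20.
|Patch 1∩Patch 2|: x∈[4,8], y∈[1,4] → 4·3 = 12.
|Patch 1 ∪ Patch 2| = 40 − 12 = 28.00.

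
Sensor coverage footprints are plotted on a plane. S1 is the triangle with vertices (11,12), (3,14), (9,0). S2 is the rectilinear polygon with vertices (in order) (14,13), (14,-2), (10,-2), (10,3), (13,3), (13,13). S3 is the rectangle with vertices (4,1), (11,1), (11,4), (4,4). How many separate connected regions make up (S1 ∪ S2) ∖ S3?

(S1 ∪ S2) ∖ S3 splits into 3 disjoint pieces (area 0.2976, area 45.2381, area 28).

3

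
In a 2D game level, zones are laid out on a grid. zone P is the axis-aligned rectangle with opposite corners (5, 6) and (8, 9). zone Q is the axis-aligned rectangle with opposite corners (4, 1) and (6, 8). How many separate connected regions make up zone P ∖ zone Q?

zone P ∖ zone Q is a single connected region.

1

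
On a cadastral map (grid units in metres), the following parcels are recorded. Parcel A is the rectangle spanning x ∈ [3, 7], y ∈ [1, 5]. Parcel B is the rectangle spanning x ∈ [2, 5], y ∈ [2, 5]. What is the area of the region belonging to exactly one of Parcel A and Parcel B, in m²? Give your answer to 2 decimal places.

13.00

|Parcel A∩Parcel B|: x∈[3,5], y∈[2,5] → 2·3 = 6.
|Parcel A △ Parcel B| = |Parcel A| + |Parcel B| − 2·|Parcel A∩Parcel B| = 16 + 9 − 12 = 13.00.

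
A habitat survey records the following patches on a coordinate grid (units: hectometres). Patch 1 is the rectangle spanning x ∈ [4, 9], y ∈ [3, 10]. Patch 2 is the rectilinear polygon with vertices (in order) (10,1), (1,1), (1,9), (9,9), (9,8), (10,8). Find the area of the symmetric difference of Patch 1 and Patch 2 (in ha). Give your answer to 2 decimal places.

|Patch 1| = 35, |Patch 2| = 71, |Patch 1∩Patch 2| = 30.
|Patch 1 △ Patch 2| = |Patch 1| + |Patch 2| − 2·|Patch 1∩Patch 2| = 35 + 71 − 60 = 46.00.

46.00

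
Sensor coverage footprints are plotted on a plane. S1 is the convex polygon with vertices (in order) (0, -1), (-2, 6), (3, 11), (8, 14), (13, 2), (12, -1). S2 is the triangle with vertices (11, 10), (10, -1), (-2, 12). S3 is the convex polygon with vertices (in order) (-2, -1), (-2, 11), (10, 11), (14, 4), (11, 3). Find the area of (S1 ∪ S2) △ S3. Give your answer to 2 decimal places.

66.68

|S1 ∪ S2| = 160.3696.
|(S1 ∪ S2) ∩ S3| = 116.0969.
|(S1 ∪ S2) △ S3| = 160.3696 + 138.5 − 232.1937 = 66.68.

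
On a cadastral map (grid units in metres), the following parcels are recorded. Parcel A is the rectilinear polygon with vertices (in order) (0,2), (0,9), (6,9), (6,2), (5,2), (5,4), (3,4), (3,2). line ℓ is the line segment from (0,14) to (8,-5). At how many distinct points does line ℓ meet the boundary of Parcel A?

The segment meets the boundary at (5,2.125), (5.053,2), (4.211,4), (2.105,9).

4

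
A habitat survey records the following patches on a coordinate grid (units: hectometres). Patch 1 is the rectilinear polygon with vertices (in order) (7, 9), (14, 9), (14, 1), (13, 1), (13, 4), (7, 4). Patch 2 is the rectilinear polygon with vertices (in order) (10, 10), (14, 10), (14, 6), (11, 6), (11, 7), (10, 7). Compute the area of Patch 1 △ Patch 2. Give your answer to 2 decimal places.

|Patch 1| = 38, |Patch 2| = 15, |Patch 1∩Patch 2| = 11.
|Patch 1 △ Patch 2| = |Patch 1| + |Patch 2| − 2·|Patch 1∩Patch 2| = 38 + 15 − 22 = 31.00.

31.00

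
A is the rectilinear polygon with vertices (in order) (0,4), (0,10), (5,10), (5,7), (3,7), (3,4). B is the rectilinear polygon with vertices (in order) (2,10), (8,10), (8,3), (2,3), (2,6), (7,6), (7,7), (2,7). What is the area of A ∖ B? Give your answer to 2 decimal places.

13.00

|A| = 24, |A∩B| = 11.
|A ∖ B| = |A| − |A∩B| = 24 − 11 = 13.00.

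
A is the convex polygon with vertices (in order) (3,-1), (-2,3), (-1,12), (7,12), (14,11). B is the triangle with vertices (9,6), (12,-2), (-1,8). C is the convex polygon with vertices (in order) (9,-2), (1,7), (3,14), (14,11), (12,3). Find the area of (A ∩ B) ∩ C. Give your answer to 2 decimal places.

The region (A ∩ B) ∩ C is the polygon with vertices (2.514,5.297), (1,7), (1.162,7.568), (9,6), (9.121,5.677), (6.184,2.474).
By the shoelace formula its area is 19.52.

19.52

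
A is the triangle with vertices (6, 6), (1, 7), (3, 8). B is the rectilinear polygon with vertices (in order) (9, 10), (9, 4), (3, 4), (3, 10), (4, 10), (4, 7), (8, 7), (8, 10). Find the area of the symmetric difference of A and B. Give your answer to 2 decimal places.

23.47

|A| = 3.5, |B| = 24, |A∩B| = 2.0167.
|A △ B| = |A| + |B| − 2·|A∩B| = 3.5 + 24 − 4.0333 = 23.47.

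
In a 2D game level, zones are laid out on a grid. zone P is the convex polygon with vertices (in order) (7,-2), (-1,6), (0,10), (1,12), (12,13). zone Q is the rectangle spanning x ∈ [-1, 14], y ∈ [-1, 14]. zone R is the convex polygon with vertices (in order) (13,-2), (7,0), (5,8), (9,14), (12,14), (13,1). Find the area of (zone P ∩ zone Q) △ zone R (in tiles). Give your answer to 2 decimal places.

|zone P ∩ zone Q| = 112.3333.
|(zone P ∩ zone Q) ∩ zone R| = 45.9161.
|(zone P ∩ zone Q) △ zone R| = 112.3333 + 91.5 − 91.8323 = 112.00.

112.00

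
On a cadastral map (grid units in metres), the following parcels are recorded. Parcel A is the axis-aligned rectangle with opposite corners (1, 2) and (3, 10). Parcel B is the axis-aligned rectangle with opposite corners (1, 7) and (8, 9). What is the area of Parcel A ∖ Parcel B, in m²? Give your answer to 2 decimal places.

12.00

|Parcel A∩Parcel B|: x∈[1,3], y∈[7,9] → 2·2 = 4.
|Parcel A| = 16.
|Parcel A ∖ Parcel B| = |Parcel A| − |Parcel A∩Parcel B| = 16 − 4 = 12.00.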